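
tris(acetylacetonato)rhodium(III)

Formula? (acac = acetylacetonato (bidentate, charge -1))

[Rh(acac)3]

Ligands: 3 acetylacetonato (acac, -1). Ligand charge sum = -3.
With Rh in oxidation state +3, the complex ion is [Rh...].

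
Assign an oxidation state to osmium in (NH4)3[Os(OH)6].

+3

3 ammonium outside the brackets (+1 each) → the complex ion is 3−.
Ligand charges: 6×OH = -6; sum -6.
Os + (-6) = 3− ⇒ Os is +3.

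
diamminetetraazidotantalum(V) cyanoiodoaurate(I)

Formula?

Cation [Ta…]: ligand charges -4, Ta(V) ⇒ ion charge 1+.
Anion [Au…]: ligand charges -2, Au(I) ⇒ ion charge 1−.
One 1+ cation balances one 1− anion.

[Ta(N3)4(NH3)2][Au(CN)I]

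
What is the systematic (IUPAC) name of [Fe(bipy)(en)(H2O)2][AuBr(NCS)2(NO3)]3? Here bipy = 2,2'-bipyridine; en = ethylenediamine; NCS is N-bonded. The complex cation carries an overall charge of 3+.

diaqua(2,2'-bipyridine)(ethylenediamine)iron(III) bromodiisothiocyanatonitratoaurate(III)

Both ions are complex: the cation is named first with the plain metal name, the anion second with the -ate form; each ion's ligands are alphabetised independently.
The complex cation is given as 3+; its ligand charges sum to 0, so Fe = +3.
With 3 anions per cation, each anion must be 3/3 = 1−.
Anion: ligand charges sum to -4; for the ion to be 1−, Au = +3.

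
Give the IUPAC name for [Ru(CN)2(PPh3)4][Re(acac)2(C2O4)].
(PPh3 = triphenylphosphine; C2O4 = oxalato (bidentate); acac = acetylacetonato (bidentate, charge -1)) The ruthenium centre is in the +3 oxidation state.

dicyanotetrakis(triphenylphosphine)ruthenium(III) bis(acetylacetonato)oxalatorhenate(III)

Ru is given as +3; the cation's ligand charges sum to -2, so the complex cation is 1+.
A 1:1 salt means the anion carries the equal and opposite charge, 1−.
Anion: ligand charges sum to -4; for the ion to be 1−, Re = +3.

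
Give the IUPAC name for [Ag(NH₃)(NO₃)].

amminenitratosilver(I)

There is no counter-ion, so the complex is neutral overall.
Ligand charges: 1×ammine (neutral), 1×nitrato (-1 each); total -1. So Ag + (-1) = 0, giving Ag = +1.
Ligands are named alphabetically: ammine before nitrato.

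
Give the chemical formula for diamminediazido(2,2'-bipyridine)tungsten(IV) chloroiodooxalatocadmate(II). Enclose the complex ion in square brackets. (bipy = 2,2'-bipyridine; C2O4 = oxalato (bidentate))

[W(bipy)(N3)2(NH3)2][Cd(C2O4)ClI]

Cation [W…]: ligand charges -2, W(IV) ⇒ ion charge 2+.
Anion [Cd…]: ligand charges -4, Cd(II) ⇒ ion charge 2−.
One 2+ cation balances one 2− anion.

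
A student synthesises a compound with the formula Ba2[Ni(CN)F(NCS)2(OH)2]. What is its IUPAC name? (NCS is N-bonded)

barium cyanofluorodihydroxodiisothiocyanatonickelate(II)

The 2 barium counter-ions carry a total charge of +4, so each complex ion is 4−.
Ligand charges: 1×fluoro (-1 each), 1×cyano (-1 each), 2×hydroxo (-1 each), 2×isothiocyanato (-1 each); total -6. So Ni + (-6) = 4−, giving Ni = +2.
Ligands are named alphabetically: cyano before fluoro before hydroxo before isothiocyanato.
The complex ion is anionic, so nickel takes the -ate form nickelate(II).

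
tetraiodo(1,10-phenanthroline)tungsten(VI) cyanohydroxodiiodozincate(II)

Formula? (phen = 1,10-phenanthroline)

[WI4(phen)][Zn(CN)I2(OH)]

Cation [W…]: ligand charges -4, W(VI) ⇒ ion charge 2+.
Anion [Zn…]: ligand charges -4, Zn(II) ⇒ ion charge 2−.
One 2+ cation balances one 2− anion.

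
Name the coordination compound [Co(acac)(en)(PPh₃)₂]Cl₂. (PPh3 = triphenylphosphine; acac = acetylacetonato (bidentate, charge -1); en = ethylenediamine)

The 2 chloride counter-ions carry a total charge of -2, so each complex ion is 2+.
Ligand charges: 2×triphenylphosphine (neutral), 1×acetylacetonato (-1 each), 1×ethylenediamine (neutral); total -1. So Co + (-1) = 2+, giving Co = +3.
Ligands are named alphabetically: acetylacetonato before ethylenediamine before triphenylphosphine.

(acetylacetonato)(ethylenediamine)bis(triphenylphosphine)cobalt(III) chloride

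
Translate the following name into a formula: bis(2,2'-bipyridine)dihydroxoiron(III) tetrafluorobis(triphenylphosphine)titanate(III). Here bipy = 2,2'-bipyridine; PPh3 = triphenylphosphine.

Cation [Fe…]: ligand charges -2, Fe(III) ⇒ ion charge 1+.
Anion [Ti…]: ligand charges -4, Ti(III) ⇒ ion charge 1−.
One 1+ cation balances one 1− anion.

[Fe(bipy)2(OH)2][TiF4(PPh3)2]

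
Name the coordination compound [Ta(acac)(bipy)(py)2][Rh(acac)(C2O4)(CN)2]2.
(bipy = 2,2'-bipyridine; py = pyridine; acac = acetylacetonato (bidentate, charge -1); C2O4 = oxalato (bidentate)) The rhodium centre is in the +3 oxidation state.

(acetylacetonato)(2,2'-bipyridine)bis(pyridine)tantalum(V) (acetylacetonato)dicyanooxalatorhodate(III)

Both ions are complex: the cation is named first with the plain metal name, the anion second with the -ate form; each ion's ligands are alphabetised independently.
Rh is given as +3; the anion's ligand charges sum to -5, so the complex anion is 2−.
With 2 anions per cation, the cation must be 2×2 = 4+.
Cation: ligand charges sum to -1; for the ion to be 4+, Ta = +5.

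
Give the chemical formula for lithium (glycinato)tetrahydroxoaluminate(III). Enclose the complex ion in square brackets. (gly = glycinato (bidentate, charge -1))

Ligands: 4 hydroxo (OH, -1), 1 glycinato (gly, -1). Ligand charge sum = -5.
Charge balance with lithium (+1) requires 1 complex ion per 2 lithium.

Li2[Al(gly)(OH)4]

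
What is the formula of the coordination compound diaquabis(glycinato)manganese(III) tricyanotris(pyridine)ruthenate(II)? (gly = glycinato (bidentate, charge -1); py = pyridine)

[Mn(gly)2(H2O)2][Ru(CN)3(py)3]

Cation [Mn…]: ligand charges -2, Mn(III) ⇒ ion charge 1+.
Anion [Ru…]: ligand charges -3, Ru(II) ⇒ ion charge 1−.
One 1+ cation balances one 1− anion.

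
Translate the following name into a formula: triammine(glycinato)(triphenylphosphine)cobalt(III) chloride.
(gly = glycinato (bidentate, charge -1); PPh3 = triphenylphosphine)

[Co(gly)(NH3)3(PPh3)]Cl2

Ligands: 3 ammine (NH3, neutral), 1 glycinato (gly, -1), 1 triphenylphosphine (PPh3, neutral). Ligand charge sum = -1.
With Co in oxidation state +3, the complex ion is [Co...]^2+.
Charge balance with chloride (-1) requires 1 complex ion per 2 chloride.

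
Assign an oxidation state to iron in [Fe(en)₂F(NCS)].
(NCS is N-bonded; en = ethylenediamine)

+2

No counter-ion: the bracketed complex is neutral.
Ligand charges: 1×F = -1; 1×NCS = -1; 2×en neutral; sum -2.
Fe + (-2) = 0 ⇒ Fe is +2.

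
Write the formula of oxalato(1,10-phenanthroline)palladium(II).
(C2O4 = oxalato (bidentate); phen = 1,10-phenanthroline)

[Pd(C2O4)(phen)]

Ligands: 1 oxalato (C2O4, -2), 1 1,10-phenanthroline (phen, neutral). Ligand charge sum = -2.
With Pd in oxidation state +2, the complex ion is [Pd...].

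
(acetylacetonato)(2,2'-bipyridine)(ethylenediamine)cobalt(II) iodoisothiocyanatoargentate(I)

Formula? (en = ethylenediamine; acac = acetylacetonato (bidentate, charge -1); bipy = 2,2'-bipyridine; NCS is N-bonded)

Cation [Co…]: ligand charges -1, Co(II) ⇒ ion charge 1+.
Anion [Ag…]: ligand charges -2, Ag(I) ⇒ ion charge 1−.

[Co(acac)(bipy)(en)][AgI(NCS)]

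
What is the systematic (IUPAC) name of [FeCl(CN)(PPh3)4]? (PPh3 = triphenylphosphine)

chlorocyanotetrakis(triphenylphosphine)iron(II)

There is no counter-ion, so the complex is neutral overall.
Ligand charges: 1×cyano (-1 each), 1×chloro (-1 each), 4×triphenylphosphine (neutral); total -2. So Fe + (-2) = 0, giving Fe = +2.
Ligands are named alphabetically: chloro before cyano before triphenylphosphine.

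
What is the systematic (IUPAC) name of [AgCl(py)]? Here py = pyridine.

There is no counter-ion, so the complex is neutral overall.
Ligand charges: 1×chloro (-1 each), 1×pyridine (neutral); total -1. So Ag + (-1) = 0, giving Ag = +1.
Ligands are named alphabetically: chloro before pyridine.

chloro(pyridine)silver(I)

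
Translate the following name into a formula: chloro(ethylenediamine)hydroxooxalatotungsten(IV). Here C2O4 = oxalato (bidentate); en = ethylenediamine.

Ligands: 1 chloro (Cl, -1), 1 oxalato (C2O4, -2), 1 hydroxo (OH, -1), 1 ethylenediamine (en, neutral). Ligand charge sum = -4.
With W in oxidation state +4, the complex ion is [W...].

[W(C2O4)Cl(en)(OH)]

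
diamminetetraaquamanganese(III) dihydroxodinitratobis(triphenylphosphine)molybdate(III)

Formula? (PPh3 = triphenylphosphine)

Cation [Mn…]: ligand charges 0, Mn(III) ⇒ ion charge 3+.
Anion [Mo…]: ligand charges -4, Mo(III) ⇒ ion charge 1−.

[Mn(H2O)4(NH3)2][Mo(NO3)2(OH)2(PPh3)2]3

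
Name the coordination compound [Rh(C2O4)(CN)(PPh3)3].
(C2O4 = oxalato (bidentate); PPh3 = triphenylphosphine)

There is no counter-ion, so the complex is neutral overall.
Ligand charges: 1×oxalato (-2 each), 1×cyano (-1 each), 3×triphenylphosphine (neutral); total -3. So Rh + (-3) = 0, giving Rh = +3.
Ligands are named alphabetically: cyano before oxalato before triphenylphosphine.

cyanooxalatotris(triphenylphosphine)rhodium(III)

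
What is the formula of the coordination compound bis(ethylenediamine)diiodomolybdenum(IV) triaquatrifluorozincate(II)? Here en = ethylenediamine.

Cation [Mo…]: ligand charges -2, Mo(IV) ⇒ ion charge 2+.
Anion [Zn…]: ligand charges -3, Zn(II) ⇒ ion charge 1−.

[Mo(en)2I2][ZnF3(H2O)3]2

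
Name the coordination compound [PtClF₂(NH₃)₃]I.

The 1 iodide counter-ion carries a total charge of -1, so each complex ion is 1+.
Ligand charges: 2×fluoro (-1 each), 1×chloro (-1 each), 3×ammine (neutral); total -3. So Pt + (-3) = 1+, giving Pt = +4.
Ligands are named alphabetically: ammine before chloro before fluoro.

triamminechlorodifluoroplatinum(IV) iodide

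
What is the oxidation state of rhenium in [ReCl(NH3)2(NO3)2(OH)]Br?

+5

1 bromide outside the brackets (-1 each) → the complex ion is 1+.
Ligand charges: 1×OH = -1; 2×NO3 = -2; 2×NH3 neutral; 1×Cl = -1; sum -4.
Re + (-4) = 1+ ⇒ Re is +5.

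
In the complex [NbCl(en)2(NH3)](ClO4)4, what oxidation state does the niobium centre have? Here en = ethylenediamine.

+5

4 perchlorate outside the brackets (-1 each) → the complex ion is 4+.
Ligand charges: 1×NH3 neutral; 2×en neutral; 1×Cl = -1; sum -1.
Nb + (-1) = 4+ ⇒ Nb is +5.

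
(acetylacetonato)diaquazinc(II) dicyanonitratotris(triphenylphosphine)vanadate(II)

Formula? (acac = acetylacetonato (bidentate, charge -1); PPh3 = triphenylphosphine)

[Zn(acac)(H2O)2][V(CN)2(NO3)(PPh3)3]

Cation [Zn…]: ligand charges -1, Zn(II) ⇒ ion charge 1+.
Anion [V…]: ligand charges -3, V(II) ⇒ ion charge 1−.
One 1+ cation balances one 1− anion.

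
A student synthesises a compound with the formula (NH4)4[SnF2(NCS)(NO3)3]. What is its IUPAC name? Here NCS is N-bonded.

ammonium difluoroisothiocyanatotrinitratostannate(II)

The 4 ammonium counter-ions carry a total charge of +4, so each complex ion is 4−.
Ligand charges: 2×fluoro (-1 each), 1×isothiocyanato (-1 each), 3×nitrato (-1 each); total -6. So Sn + (-6) = 4−, giving Sn = +2.
Ligands are named alphabetically: fluoro before isothiocyanato before nitrato.
The complex ion is anionic, so tin takes the -ate form stannate(II).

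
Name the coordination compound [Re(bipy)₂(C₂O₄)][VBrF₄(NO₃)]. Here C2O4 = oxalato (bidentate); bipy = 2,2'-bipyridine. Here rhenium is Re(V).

Re is given as +5; the cation's ligand charges sum to -2, so the complex cation is 3+.
A 1:1 salt means the anion carries the equal and opposite charge, 3−.
Anion: ligand charges sum to -6; for the ion to be 3−, V = +3.

bis(2,2'-bipyridine)oxalatorhenium(V) bromotetrafluoronitratovanadate(III)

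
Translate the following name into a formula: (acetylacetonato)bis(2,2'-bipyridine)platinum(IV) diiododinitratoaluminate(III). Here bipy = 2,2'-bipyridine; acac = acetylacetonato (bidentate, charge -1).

[Pt(acac)(bipy)2][AlI2(NO3)2]3

Cation [Pt…]: ligand charges -1, Pt(IV) ⇒ ion charge 3+.
Anion [Al…]: ligand charges -4, Al(III) ⇒ ion charge 1−.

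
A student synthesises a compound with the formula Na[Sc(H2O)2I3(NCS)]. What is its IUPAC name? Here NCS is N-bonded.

sodium diaquatriiodoisothiocyanatoscandate(III)

The 1 sodium counter-ion carries a total charge of +1, so each complex ion is 1−.
Ligand charges: 1×isothiocyanato (-1 each), 3×iodo (-1 each), 2×aqua (neutral); total -4. So Sc + (-4) = 1−, giving Sc = +3.
Ligands are named alphabetically: aqua before iodo before isothiocyanato.
The complex ion is anionic, so scandium takes the -ate form scandate(III).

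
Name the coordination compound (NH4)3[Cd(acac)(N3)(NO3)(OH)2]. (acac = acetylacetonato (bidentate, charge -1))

The 3 ammonium counter-ions carry a total charge of +3, so each complex ion is 3−.
Ligand charges: 1×nitrato (-1 each), 1×acetylacetonato (-1 each), 2×hydroxo (-1 each), 1×azido (-1 each); total -5. So Cd + (-5) = 3−, giving Cd = +2.
The complex ion is anionic, so cadmium takes the -ate form cadmate(II).

ammonium (acetylacetonato)azidodihydroxonitratocadmate(II)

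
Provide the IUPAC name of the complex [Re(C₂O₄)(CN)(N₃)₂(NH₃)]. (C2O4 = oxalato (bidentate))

amminediazidocyanooxalatorhenium(V)

There is no counter-ion, so the complex is neutral overall.
Ligand charges: 1×cyano (-1 each), 1×oxalato (-2 each), 1×ammine (neutral), 2×azido (-1 each); total -5. So Re + (-5) = 0, giving Re = +5.
Ligands are named alphabetically: ammine before azido before cyano before oxalato.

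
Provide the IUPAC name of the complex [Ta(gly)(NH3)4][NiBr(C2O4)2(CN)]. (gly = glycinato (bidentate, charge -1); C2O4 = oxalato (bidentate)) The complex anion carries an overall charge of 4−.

Both ions are complex: the cation is named first with the plain metal name, the anion second with the -ate form; each ion's ligands are alphabetised independently.
The complex anion is given as 4−; its ligand charges sum to -6, so Ni = +2.
A 1:1 salt means the cation carries the equal and opposite charge, 4+.
Cation: ligand charges sum to -1; for the ion to be 4+, Ta = +5.

tetraammine(glycinato)tantalum(V) bromocyanodioxalatonickelate(II)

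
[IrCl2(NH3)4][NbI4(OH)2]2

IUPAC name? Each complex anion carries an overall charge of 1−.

Both ions are complex: the cation is named first with the plain metal name, the anion second with the -ate form; each ion's ligands are alphabetised independently.
The complex anion is given as 1−; its ligand charges sum to -6, so Nb = +5.
With 2 anions per cation, the cation must be 2×1 = 2+.
Cation: ligand charges sum to -2; for the ion to be 2+, Ir = +4.

tetraamminedichloroiridium(IV) dihydroxotetraiodoniobate(V)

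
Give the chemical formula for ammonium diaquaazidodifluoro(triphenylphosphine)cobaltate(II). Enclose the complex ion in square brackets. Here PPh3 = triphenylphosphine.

NH4[CoF2(H2O)2(N3)(PPh3)]

Ligands: 2 fluoro (F, -1), 2 aqua (H2O, neutral), 1 azido (N3, -1), 1 triphenylphosphine (PPh3, neutral). Ligand charge sum = -3.
With Co in oxidation state +2, the complex ion is [Co...]^1−.
Charge balance with ammonium (+1) requires 1 complex ion per 1 ammonium.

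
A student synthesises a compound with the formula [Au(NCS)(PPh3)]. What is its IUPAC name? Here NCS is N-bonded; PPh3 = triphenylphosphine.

There is no counter-ion, so the complex is neutral overall.
Ligand charges: 1×isothiocyanato (-1 each), 1×triphenylphosphine (neutral); total -1. So Au + (-1) = 0, giving Au = +1.
Ligands are named alphabetically: isothiocyanato before triphenylphosphine.

isothiocyanato(triphenylphosphine)gold(I)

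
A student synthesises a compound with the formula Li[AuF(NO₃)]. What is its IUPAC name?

lithium fluoronitratoaurate(I)

The 1 lithium counter-ion carries a total charge of +1, so each complex ion is 1−.
Ligand charges: 1×fluoro (-1 each), 1×nitrato (-1 each); total -2. So Au + (-2) = 1−, giving Au = +1.
The complex ion is anionic, so gold takes the -ate form aurate(I).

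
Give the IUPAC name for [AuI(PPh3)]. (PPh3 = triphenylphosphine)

iodo(triphenylphosphine)gold(I)

There is no counter-ion, so the complex is neutral overall.
Ligand charges: 1×iodo (-1 each), 1×triphenylphosphine (neutral); total -1. So Au + (-1) = 0, giving Au = +1.
Ligands are named alphabetically: iodo before triphenylphosphine.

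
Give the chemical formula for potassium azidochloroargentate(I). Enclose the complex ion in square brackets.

Ligands: 1 chloro (Cl, -1), 1 azido (N3, -1). Ligand charge sum = -2.
With Ag in oxidation state +1, the complex ion is [Ag...]^1−.
Charge balance with potassium (+1) requires 1 complex ion per 1 potassium.

K[AgCl(N3)]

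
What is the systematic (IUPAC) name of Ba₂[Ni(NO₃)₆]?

barium hexanitratonickelate(II)

The 2 barium counter-ions carry a total charge of +4, so each complex ion is 4−.
Ligand charges: 6×nitrato (-1 each); total -6. So Ni + (-6) = 4−, giving Ni = +2.
The complex ion is anionic, so nickel takes the -ate form nickelate(II).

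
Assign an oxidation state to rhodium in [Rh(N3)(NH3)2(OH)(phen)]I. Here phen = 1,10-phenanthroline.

1 iodide outside the brackets (-1 each) → the complex ion is 1+.
Ligand charges: 2×NH3 neutral; 1×phen neutral; 1×N3 = -1; 1×OH = -1; sum -2.
Rh + (-2) = 1+ ⇒ Rh is +3.

+3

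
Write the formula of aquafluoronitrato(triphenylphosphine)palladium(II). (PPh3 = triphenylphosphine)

[PdF(H2O)(NO3)(PPh3)]

Ligands: 1 aqua (H2O, neutral), 1 triphenylphosphine (PPh3, neutral), 1 fluoro (F, -1), 1 nitrato (NO3, -1). Ligand charge sum = -2.
With Pd in oxidation state +2, the complex ion is [Pd...].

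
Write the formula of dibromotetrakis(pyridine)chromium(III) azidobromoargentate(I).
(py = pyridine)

Cation [Cr…]: ligand charges -2, Cr(III) ⇒ ion charge 1+.
Anion [Ag…]: ligand charges -2, Ag(I) ⇒ ion charge 1−.
One 1+ cation balances one 1− anion.

[CrBr2(py)4][AgBr(N3)]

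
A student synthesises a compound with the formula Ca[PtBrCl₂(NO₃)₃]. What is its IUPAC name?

The 1 calcium counter-ion carries a total charge of +2, so each complex ion is 2−.
Ligand charges: 3×nitrato (-1 each), 2×chloro (-1 each), 1×bromo (-1 each); total -6. So Pt + (-6) = 2−, giving Pt = +4.
Ligands are named alphabetically: bromo before chloro before nitrato.
The complex ion is anionic, so platinum takes the -ate form platinate(IV).

calcium bromodichlorotrinitratoplatinate(IV)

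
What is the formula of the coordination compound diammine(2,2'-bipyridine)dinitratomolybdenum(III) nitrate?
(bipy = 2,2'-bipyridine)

[Mo(bipy)(NH3)2(NO3)2]NO3

Ligands: 1 2,2'-bipyridine (bipy, neutral), 2 nitrato (NO3, -1), 2 ammine (NH3, neutral). Ligand charge sum = -2.
With Mo in oxidation state +3, the complex ion is [Mo...]^1+.
Charge balance with nitrate (-1) requires 1 complex ion per 1 nitrate.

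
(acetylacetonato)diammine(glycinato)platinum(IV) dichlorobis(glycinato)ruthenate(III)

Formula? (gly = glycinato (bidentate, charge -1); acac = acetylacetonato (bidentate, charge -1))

Cation [Pt…]: ligand charges -2, Pt(IV) ⇒ ion charge 2+.
Anion [Ru…]: ligand charges -4, Ru(III) ⇒ ion charge 1−.
One 2+ cation requires 2 of the 1− anion.

[Pt(acac)(gly)(NH3)2][RuCl2(gly)2]2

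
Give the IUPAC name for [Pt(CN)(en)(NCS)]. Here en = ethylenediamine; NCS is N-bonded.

There is no counter-ion, so the complex is neutral overall.
Ligand charges: 1×ethylenediamine (neutral), 1×isothiocyanato (-1 each), 1×cyano (-1 each); total -2. So Pt + (-2) = 0, giving Pt = +2.
Ligands are named alphabetically: cyano before ethylenediamine before isothiocyanato.

cyano(ethylenediamine)isothiocyanatoplatinum(II)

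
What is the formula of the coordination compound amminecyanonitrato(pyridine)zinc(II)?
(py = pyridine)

Ligands: 1 nitrato (NO3, -1), 1 cyano (CN, -1), 1 pyridine (py, neutral), 1 ammine (NH3, neutral). Ligand charge sum = -2.
With Zn in oxidation state +2, the complex ion is [Zn...].

[Zn(CN)(NH3)(NO3)(py)]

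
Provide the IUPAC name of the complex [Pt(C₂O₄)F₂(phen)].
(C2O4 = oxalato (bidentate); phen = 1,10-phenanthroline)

difluorooxalato(1,10-phenanthroline)platinum(IV)

There is no counter-ion, so the complex is neutral overall.
Ligand charges: 1×oxalato (-2 each), 2×fluoro (-1 each), 1×1,10-phenanthroline (neutral); total -4. So Pt + (-4) = 0, giving Pt = +4.
Ligands are named alphabetically: fluoro before oxalato before phenanthroline.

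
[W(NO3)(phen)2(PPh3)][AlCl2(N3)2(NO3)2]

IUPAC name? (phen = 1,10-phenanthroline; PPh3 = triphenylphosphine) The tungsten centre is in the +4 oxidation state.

nitratobis(1,10-phenanthroline)(triphenylphosphine)tungsten(IV) diazidodichlorodinitratoaluminate(III)

Both ions are complex: the cation is named first with the plain metal name, the anion second with the -ate form; each ion's ligands are alphabetised independently.
W is given as +4; the cation's ligand charges sum to -1, so the complex cation is 3+.
A 1:1 salt means the anion carries the equal and opposite charge, 3−.
Anion: ligand charges sum to -6; for the ion to be 3−, Al = +3.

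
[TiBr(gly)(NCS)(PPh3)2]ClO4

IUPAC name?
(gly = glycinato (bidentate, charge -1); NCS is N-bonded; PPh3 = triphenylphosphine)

bromo(glycinato)isothiocyanatobis(triphenylphosphine)titanium(IV) perchlorate

The 1 perchlorate counter-ion carries a total charge of -1, so each complex ion is 1+.
Ligand charges: 1×glycinato (-1 each), 1×bromo (-1 each), 1×isothiocyanato (-1 each), 2×triphenylphosphine (neutral); total -3. So Ti + (-3) = 1+, giving Ti = +4.
Ligands are named alphabetically: bromo before glycinato before isothiocyanato before triphenylphosphine.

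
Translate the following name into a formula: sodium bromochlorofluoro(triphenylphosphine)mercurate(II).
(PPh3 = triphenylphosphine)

Ligands: 1 fluoro (F, -1), 1 bromo (Br, -1), 1 chloro (Cl, -1), 1 triphenylphosphine (PPh3, neutral). Ligand charge sum = -3.
With Hg in oxidation state +2, the complex ion is [Hg...]^1−.
Charge balance with sodium (+1) requires 1 complex ion per 1 sodium.

Na[HgBrClF(PPh3)]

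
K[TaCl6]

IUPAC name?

potassium hexachlorotantalate(V)

The 1 potassium counter-ion carries a total charge of +1, so each complex ion is 1−.
Ligand charges: 6×chloro (-1 each); total -6. So Ta + (-6) = 1−, giving Ta = +5.
The complex ion is anionic, so tantalum takes the -ate form tantalate(V).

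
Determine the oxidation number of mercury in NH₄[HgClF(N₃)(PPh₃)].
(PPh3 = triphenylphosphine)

1 ammonium outside the brackets (+1 each) → the complex ion is 1−.
Ligand charges: 1×N3 = -1; 1×F = -1; 1×PPh3 neutral; 1×Cl = -1; sum -3.
Hg + (-3) = 1− ⇒ Hg is +2.

+2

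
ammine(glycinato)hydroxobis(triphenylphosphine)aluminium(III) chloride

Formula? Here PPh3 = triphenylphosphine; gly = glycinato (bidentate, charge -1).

[Al(gly)(NH3)(OH)(PPh3)2]Cl

Ligands: 1 ammine (NH3, neutral), 2 triphenylphosphine (PPh3, neutral), 1 glycinato (gly, -1), 1 hydroxo (OH, -1). Ligand charge sum = -2.
Charge balance with chloride (-1) requires 1 complex ion per 1 chloride.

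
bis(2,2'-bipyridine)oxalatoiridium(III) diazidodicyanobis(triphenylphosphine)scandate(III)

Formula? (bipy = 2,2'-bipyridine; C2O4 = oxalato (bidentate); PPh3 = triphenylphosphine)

Cation [Ir…]: ligand charges -2, Ir(III) ⇒ ion charge 1+.
Anion [Sc…]: ligand charges -4, Sc(III) ⇒ ion charge 1−.
One 1+ cation balances one 1− anion.

[Ir(bipy)2(C2O4)][Sc(CN)2(N3)2(PPh3)2]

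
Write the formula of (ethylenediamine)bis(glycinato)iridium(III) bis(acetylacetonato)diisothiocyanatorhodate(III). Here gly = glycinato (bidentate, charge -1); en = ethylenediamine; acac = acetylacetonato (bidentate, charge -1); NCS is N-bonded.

[Ir(en)(gly)2][Rh(acac)2(NCS)2]

Cation [Ir…]: ligand charges -2, Ir(III) ⇒ ion charge 1+.
Anion [Rh…]: ligand charges -4, Rh(III) ⇒ ion charge 1−.
One 1+ cation balances one 1− anion.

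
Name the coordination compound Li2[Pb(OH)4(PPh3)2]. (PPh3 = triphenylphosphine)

lithium tetrahydroxobis(triphenylphosphine)plumbate(II)

The 2 lithium counter-ions carry a total charge of +2, so each complex ion is 2−.
Ligand charges: 4×hydroxo (-1 each), 2×triphenylphosphine (neutral); total -4. So Pb + (-4) = 2−, giving Pb = +2.
Ligands are named alphabetically: hydroxo before triphenylphosphine.
The complex ion is anionic, so lead takes the -ate form plumbate(II).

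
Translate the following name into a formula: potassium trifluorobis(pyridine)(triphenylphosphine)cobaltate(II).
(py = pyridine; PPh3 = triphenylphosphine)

Ligands: 2 pyridine (py, neutral), 1 triphenylphosphine (PPh3, neutral), 3 fluoro (F, -1). Ligand charge sum = -3.
Charge balance with potassium (+1) requires 1 complex ion per 1 potassium.

K[CoF3(PPh3)(py)2]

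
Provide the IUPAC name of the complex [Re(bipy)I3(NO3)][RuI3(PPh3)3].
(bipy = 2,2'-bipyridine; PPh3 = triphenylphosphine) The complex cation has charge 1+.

Both ions are complex: the cation is named first with the plain metal name, the anion second with the -ate form; each ion's ligands are alphabetised independently.
The complex cation is given as 1+; its ligand charges sum to -4, so Re = +5.
A 1:1 salt means the anion carries the equal and opposite charge, 1−.
Anion: ligand charges sum to -3; for the ion to be 1−, Ru = +2.

(2,2'-bipyridine)triiodonitratorhenium(V) triiodotris(triphenylphosphine)ruthenate(II)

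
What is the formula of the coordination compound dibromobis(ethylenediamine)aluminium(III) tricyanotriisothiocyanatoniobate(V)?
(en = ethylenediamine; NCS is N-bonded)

[AlBr2(en)2][Nb(CN)3(NCS)3]

Cation [Al…]: ligand charges -2, Al(III) ⇒ ion charge 1+.
Anion [Nb…]: ligand charges -6, Nb(V) ⇒ ion charge 1−.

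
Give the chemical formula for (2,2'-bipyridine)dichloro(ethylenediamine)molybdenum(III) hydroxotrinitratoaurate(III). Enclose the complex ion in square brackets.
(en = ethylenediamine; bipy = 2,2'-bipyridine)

[Mo(bipy)Cl2(en)][Au(NO3)3(OH)]

Cation [Mo…]: ligand charges -2, Mo(III) ⇒ ion charge 1+.
Anion [Au…]: ligand charges -4, Au(III) ⇒ ion charge 1−.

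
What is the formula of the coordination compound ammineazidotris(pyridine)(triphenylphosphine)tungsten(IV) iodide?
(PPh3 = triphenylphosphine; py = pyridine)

Ligands: 1 azido (N3, -1), 1 triphenylphosphine (PPh3, neutral), 3 pyridine (py, neutral), 1 ammine (NH3, neutral). Ligand charge sum = -1.
With W in oxidation state +4, the complex ion is [W...]^3+.
Charge balance with iodide (-1) requires 1 complex ion per 3 iodide.

[W(N3)(NH3)(PPh3)(py)3]I3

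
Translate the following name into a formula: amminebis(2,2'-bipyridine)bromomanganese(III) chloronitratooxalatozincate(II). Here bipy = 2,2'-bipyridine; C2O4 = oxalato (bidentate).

[Mn(bipy)2Br(NH3)][Zn(C2O4)Cl(NO3)]

Cation [Mn…]: ligand charges -1, Mn(III) ⇒ ion charge 2+.
Anion [Zn…]: ligand charges -4, Zn(II) ⇒ ion charge 2−.
One 2+ cation balances one 2− anion.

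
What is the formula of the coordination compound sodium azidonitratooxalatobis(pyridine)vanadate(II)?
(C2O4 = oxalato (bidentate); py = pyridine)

Ligands: 1 oxalato (C2O4, -2), 1 nitrato (NO3, -1), 2 pyridine (py, neutral), 1 azido (N3, -1). Ligand charge sum = -4.
With V in oxidation state +2, the complex ion is [V...]^2−.
Charge balance with sodium (+1) requires 1 complex ion per 2 sodium.

Na2[V(C2O4)(N3)(NO3)(py)2]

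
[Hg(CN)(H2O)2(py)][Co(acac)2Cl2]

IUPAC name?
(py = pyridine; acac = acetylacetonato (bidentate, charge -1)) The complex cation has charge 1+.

diaquacyano(pyridine)mercury(II) bis(acetylacetonato)dichlorocobaltate(III)

The complex cation is given as 1+; its ligand charges sum to -1, so Hg = +2.
A 1:1 salt means the anion carries the equal and opposite charge, 1−.
Anion: ligand charges sum to -4; for the ion to be 1−, Co = +3.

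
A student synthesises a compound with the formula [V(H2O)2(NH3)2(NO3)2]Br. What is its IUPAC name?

diamminediaquadinitratovanadium(III) bromide

The 1 bromide counter-ion carries a total charge of -1, so each complex ion is 1+.
Ligand charges: 2×nitrato (-1 each), 2×ammine (neutral), 2×aqua (neutral); total -2. So V + (-2) = 1+, giving V = +3.
Ligands are named alphabetically: ammine before aqua before nitrato.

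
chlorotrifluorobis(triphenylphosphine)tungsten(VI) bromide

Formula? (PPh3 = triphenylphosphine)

[WClF3(PPh3)2]Br2

Ligands: 2 triphenylphosphine (PPh3, neutral), 3 fluoro (F, -1), 1 chloro (Cl, -1). Ligand charge sum = -4.
With W in oxidation state +6, the complex ion is [W...]^2+.
Charge balance with bromide (-1) requires 1 complex ion per 2 bromide.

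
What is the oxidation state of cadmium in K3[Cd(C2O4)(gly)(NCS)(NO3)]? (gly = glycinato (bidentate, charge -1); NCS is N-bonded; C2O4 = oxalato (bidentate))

+2

3 potassium outside the brackets (+1 each) → the complex ion is 3−.
Ligand charges: 1×gly = -1; 1×NCS = -1; 1×C2O4 = -2; 1×NO3 = -1; sum -5.
Cd + (-5) = 3− ⇒ Cd is +2.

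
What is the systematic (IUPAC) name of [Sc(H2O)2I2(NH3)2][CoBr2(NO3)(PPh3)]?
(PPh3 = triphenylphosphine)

diamminediaquadiiodoscandium(III) dibromonitrato(triphenylphosphine)cobaltate(II)

Both ions are complex: the cation is named first with the plain metal name, the anion second with the -ate form; each ion's ligands are alphabetised independently.
Scandium is always +3 in its complexes; the cation's ligand charges sum to -2, so the complex cation is 1+.
A 1:1 salt means the anion carries the equal and opposite charge, 1−.
Anion: ligand charges sum to -3; for the ion to be 1−, Co = +2.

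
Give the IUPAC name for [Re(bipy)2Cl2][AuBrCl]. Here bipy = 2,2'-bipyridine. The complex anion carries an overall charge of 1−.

The complex anion is given as 1−; its ligand charges sum to -2, so Au = +1.
A 1:1 salt means the cation carries the equal and opposite charge, 1+.
Cation: ligand charges sum to -2; for the ion to be 1+, Re = +3.

bis(2,2'-bipyridine)dichlororhenium(III) bromochloroaurate(I)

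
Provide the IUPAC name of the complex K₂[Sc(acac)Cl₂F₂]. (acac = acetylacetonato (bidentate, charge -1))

The 2 potassium counter-ions carry a total charge of +2, so each complex ion is 2−.
Ligand charges: 1×acetylacetonato (-1 each), 2×fluoro (-1 each), 2×chloro (-1 each); total -5. So Sc + (-5) = 2−, giving Sc = +3.
The complex ion is anionic, so scandium takes the -ate form scandate(III).

potassium (acetylacetonato)dichlorodifluoroscandate(III)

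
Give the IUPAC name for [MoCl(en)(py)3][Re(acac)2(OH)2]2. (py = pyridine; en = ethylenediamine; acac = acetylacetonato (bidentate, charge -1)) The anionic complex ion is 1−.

Both ions are complex: the cation is named first with the plain metal name, the anion second with the -ate form; each ion's ligands are alphabetised independently.
The complex anion is given as 1−; its ligand charges sum to -4, so Re = +3.
With 2 anions per cation, the cation must be 2×1 = 2+.
Cation: ligand charges sum to -1; for the ion to be 2+, Mo = +3.

chloro(ethylenediamine)tris(pyridine)molybdenum(III) bis(acetylacetonato)dihydroxorhenate(III)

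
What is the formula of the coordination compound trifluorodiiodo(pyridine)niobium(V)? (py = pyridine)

Ligands: 2 iodo (I, -1), 3 fluoro (F, -1), 1 pyridine (py, neutral). Ligand charge sum = -5.
With Nb in oxidation state +5, the complex ion is [Nb...].

[NbF3I2(py)]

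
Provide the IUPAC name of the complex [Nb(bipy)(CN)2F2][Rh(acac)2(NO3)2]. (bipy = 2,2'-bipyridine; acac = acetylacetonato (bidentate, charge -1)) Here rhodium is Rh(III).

Both ions are complex: the cation is named first with the plain metal name, the anion second with the -ate form; each ion's ligands are alphabetised independently.
Rh is given as +3; the anion's ligand charges sum to -4, so the complex anion is 1−.
A 1:1 salt means the cation carries the equal and opposite charge, 1+.
Cation: ligand charges sum to -4; for the ion to be 1+, Nb = +5.

(2,2'-bipyridine)dicyanodifluoroniobium(V) bis(acetylacetonato)dinitratorhodate(III)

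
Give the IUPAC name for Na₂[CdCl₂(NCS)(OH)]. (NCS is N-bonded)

sodium dichlorohydroxoisothiocyanatocadmate(II)

The 2 sodium counter-ions carry a total charge of +2, so each complex ion is 2−.
Ligand charges: 2×chloro (-1 each), 1×hydroxo (-1 each), 1×isothiocyanato (-1 each); total -4. So Cd + (-4) = 2−, giving Cd = +2.
Ligands are named alphabetically: chloro before hydroxo before isothiocyanato.
The complex ion is anionic, so cadmium takes the -ate form cadmate(II).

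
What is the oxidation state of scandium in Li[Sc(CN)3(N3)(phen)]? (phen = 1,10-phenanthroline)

1 lithium outside the brackets (+1 each) → the complex ion is 1−.
Ligand charges: 1×N3 = -1; 3×CN = -3; 1×phen neutral; sum -4.
Sc + (-4) = 1− ⇒ Sc is +3.

+3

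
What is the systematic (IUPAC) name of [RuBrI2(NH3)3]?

There is no counter-ion, so the complex is neutral overall.
Ligand charges: 3×ammine (neutral), 2×iodo (-1 each), 1×bromo (-1 each); total -3. So Ru + (-3) = 0, giving Ru = +3.
Ligands are named alphabetically: ammine before bromo before iodo.

triamminebromodiiodoruthenium(III)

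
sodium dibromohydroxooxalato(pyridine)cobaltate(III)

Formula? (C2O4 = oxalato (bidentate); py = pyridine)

Ligands: 1 oxalato (C2O4, -2), 2 bromo (Br, -1), 1 hydroxo (OH, -1), 1 pyridine (py, neutral). Ligand charge sum = -5.
Charge balance with sodium (+1) requires 1 complex ion per 2 sodium.

Na2[CoBr2(C2O4)(OH)(py)]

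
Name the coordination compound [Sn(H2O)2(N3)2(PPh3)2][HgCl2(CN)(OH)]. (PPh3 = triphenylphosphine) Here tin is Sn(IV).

diaquadiazidobis(triphenylphosphine)tin(IV) dichlorocyanohydroxomercurate(II)

Sn is given as +4; the cation's ligand charges sum to -2, so the complex cation is 2+.
A 1:1 salt means the anion carries the equal and opposite charge, 2−.
Anion: ligand charges sum to -4; for the ion to be 2−, Hg = +2.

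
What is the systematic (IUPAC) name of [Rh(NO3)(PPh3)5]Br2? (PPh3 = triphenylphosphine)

nitratopentakis(triphenylphosphine)rhodium(III) bromide

The 2 bromide counter-ions carry a total charge of -2, so each complex ion is 2+.
Ligand charges: 1×nitrato (-1 each), 5×triphenylphosphine (neutral); total -1. So Rh + (-1) = 2+, giving Rh = +3.
Ligands are named alphabetically: nitrato before triphenylphosphine.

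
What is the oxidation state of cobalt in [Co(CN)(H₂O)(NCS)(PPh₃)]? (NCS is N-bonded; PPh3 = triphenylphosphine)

+2

No counter-ion: the bracketed complex is neutral.
Ligand charges: 1×CN = -1; 1×NCS = -1; 1×H2O neutral; 1×PPh3 neutral; sum -2.
Co + (-2) = 0 ⇒ Co is +2.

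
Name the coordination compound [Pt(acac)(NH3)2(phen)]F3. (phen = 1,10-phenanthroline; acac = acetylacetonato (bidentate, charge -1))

The 3 fluoride counter-ions carry a total charge of -3, so each complex ion is 3+.
Ligand charges: 1×1,10-phenanthroline (neutral), 2×ammine (neutral), 1×acetylacetonato (-1 each); total -1. So Pt + (-1) = 3+, giving Pt = +4.
Ligands are named alphabetically: acetylacetonato before ammine before phenanthroline.

(acetylacetonato)diammine(1,10-phenanthroline)platinum(IV) fluoride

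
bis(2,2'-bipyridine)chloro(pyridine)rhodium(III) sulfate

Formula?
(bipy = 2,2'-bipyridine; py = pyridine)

[Rh(bipy)2Cl(py)]SO4

Ligands: 1 chloro (Cl, -1), 2 2,2'-bipyridine (bipy, neutral), 1 pyridine (py, neutral). Ligand charge sum = -1.
Charge balance with sulfate (-2) requires 1 complex ion per 1 sulfate.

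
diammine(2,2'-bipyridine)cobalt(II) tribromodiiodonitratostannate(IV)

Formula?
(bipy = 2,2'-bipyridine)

[Co(bipy)(NH3)2][SnBr3I2(NO3)]

Cation [Co…]: ligand charges 0, Co(II) ⇒ ion charge 2+.
Anion [Sn…]: ligand charges -6, Sn(IV) ⇒ ion charge 2−.
One 2+ cation balances one 2− anion.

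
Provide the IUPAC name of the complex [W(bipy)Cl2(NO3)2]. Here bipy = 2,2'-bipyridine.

(2,2'-bipyridine)dichlorodinitratotungsten(IV)

There is no counter-ion, so the complex is neutral overall.
Ligand charges: 1×2,2'-bipyridine (neutral), 2×chloro (-1 each), 2×nitrato (-1 each); total -4. So W + (-4) = 0, giving W = +4.
Ligands are named alphabetically: bipyridine before chloro before nitrato.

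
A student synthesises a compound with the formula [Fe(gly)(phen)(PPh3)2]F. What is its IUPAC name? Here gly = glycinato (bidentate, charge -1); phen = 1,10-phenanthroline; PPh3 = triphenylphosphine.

The 1 fluoride counter-ion carries a total charge of -1, so each complex ion is 1+.
Ligand charges: 1×glycinato (-1 each), 1×1,10-phenanthroline (neutral), 2×triphenylphosphine (neutral); total -1. So Fe + (-1) = 1+, giving Fe = +2.
Ligands are named alphabetically: glycinato before phenanthroline before triphenylphosphine.

(glycinato)(1,10-phenanthroline)bis(triphenylphosphine)iron(II) fluoride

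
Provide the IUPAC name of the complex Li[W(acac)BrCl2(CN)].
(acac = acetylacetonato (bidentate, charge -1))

The 1 lithium counter-ion carries a total charge of +1, so each complex ion is 1−.
Ligand charges: 1×cyano (-1 each), 1×bromo (-1 each), 2×chloro (-1 each), 1×acetylacetonato (-1 each); total -5. So W + (-5) = 1−, giving W = +4.
The complex ion is anionic, so tungsten takes the -ate form tungstate(IV).

lithium (acetylacetonato)bromodichlorocyanotungstate(IV)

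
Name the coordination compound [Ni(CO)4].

There is no counter-ion, so the complex is neutral overall.
Ligand charges: 4×carbonyl (neutral); total 0. So Ni + (0) = 0, giving Ni = 0.

tetracarbonylnickel(0)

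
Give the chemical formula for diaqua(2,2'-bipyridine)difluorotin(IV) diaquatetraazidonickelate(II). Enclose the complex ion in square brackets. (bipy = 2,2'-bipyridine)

Cation [Sn…]: ligand charges -2, Sn(IV) ⇒ ion charge 2+.
Anion [Ni…]: ligand charges -4, Ni(II) ⇒ ion charge 2−.
One 2+ cation balances one 2− anion.

[Sn(bipy)F2(H2O)2][Ni(H2O)2(N3)4]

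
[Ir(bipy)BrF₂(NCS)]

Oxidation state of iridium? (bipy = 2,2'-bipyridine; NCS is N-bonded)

+4

No counter-ion: the bracketed complex is neutral.
Ligand charges: 2×F = -2; 1×bipy neutral; 1×NCS = -1; 1×Br = -1; sum -4.
Ir + (-4) = 0 ⇒ Ir is +4.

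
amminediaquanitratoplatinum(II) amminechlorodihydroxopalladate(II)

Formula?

[Pt(H2O)2(NH3)(NO3)][PdCl(NH3)(OH)2]

Cation [Pt…]: ligand charges -1, Pt(II) ⇒ ion charge 1+.
Anion [Pd…]: ligand charges -3, Pd(II) ⇒ ion charge 1−.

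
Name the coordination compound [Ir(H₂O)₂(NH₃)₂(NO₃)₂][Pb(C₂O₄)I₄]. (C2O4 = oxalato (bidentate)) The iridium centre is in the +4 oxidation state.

diamminediaquadinitratoiridium(IV) tetraiodooxalatoplumbate(IV)

Both ions are complex: the cation is named first with the plain metal name, the anion second with the -ate form; each ion's ligands are alphabetised independently.
Ir is given as +4; the cation's ligand charges sum to -2, so the complex cation is 2+.
A 1:1 salt means the anion carries the equal and opposite charge, 2−.
Anion: ligand charges sum to -6; for the ion to be 2−, Pb = +4.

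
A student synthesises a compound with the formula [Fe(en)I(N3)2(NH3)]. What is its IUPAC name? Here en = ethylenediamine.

amminediazido(ethylenediamine)iodoiron(III)

There is no counter-ion, so the complex is neutral overall.
Ligand charges: 2×azido (-1 each), 1×ammine (neutral), 1×iodo (-1 each), 1×ethylenediamine (neutral); total -3. So Fe + (-3) = 0, giving Fe = +3.
Ligands are named alphabetically: ammine before azido before ethylenediamine before iodo.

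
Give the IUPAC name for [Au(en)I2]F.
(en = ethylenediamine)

(ethylenediamine)diiodogold(III) fluoride

The 1 fluoride counter-ion carries a total charge of -1, so each complex ion is 1+.
Ligand charges: 1×ethylenediamine (neutral), 2×iodo (-1 each); total -2. So Au + (-2) = 1+, giving Au = +3.
Ligands are named alphabetically: ethylenediamine before iodo.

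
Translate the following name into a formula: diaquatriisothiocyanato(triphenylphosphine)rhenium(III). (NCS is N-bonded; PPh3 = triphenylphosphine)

[Re(H2O)2(NCS)3(PPh3)]

Ligands: 2 aqua (H2O, neutral), 3 isothiocyanato (NCS, -1), 1 triphenylphosphine (PPh3, neutral). Ligand charge sum = -3.
With Re in oxidation state +3, the complex ion is [Re...].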